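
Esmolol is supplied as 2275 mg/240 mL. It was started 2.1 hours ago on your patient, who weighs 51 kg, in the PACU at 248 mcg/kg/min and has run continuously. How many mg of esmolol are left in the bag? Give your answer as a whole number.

Dose = 248 mcg/kg/min × 51 kg = 12648 mcg/min
12648 mcg/min × 60 min/hr = 758880 mcg/hr
Concentration = 2275 mg ÷ 240 mL = 9.479167 mg/mL = 9479.167 mcg/mL
Rate = 758880 mcg/hr ÷ 9479.167 mcg/mL = 80.05767 mL/hr
Volume infused = 80.05767 mL/hr × 2.1 hr = 168.1211 mL
Volume remaining = 240 − 168.1211 = 71.87889 mL
Drug remaining = 71.87889 mL × 9479.167 mcg/mL = 681352 mcg = 681.352 mg

681 mg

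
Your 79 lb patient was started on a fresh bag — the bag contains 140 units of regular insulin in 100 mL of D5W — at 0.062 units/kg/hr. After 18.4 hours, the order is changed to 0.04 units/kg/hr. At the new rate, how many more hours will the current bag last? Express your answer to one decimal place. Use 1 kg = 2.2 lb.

Initial rate:
Weight = 79 lb ÷ 2.2 lb/kg = 35.90909 kg
Dose = 0.062 units/kg/hr × 35.90909 kg = 2.226364 units/hr
Concentration = 140 units ÷ 100 mL = 1.4 units/mL
Rate = 2.226364 units/hr ÷ 1.4 units/mL = 1.59026 mL/hr
Volume infused so far = 1.59026 mL/hr × 18.4 hr = 29.26078 mL
Volume remaining = 100 − 29.26078 = 70.73922 mL
New rate:
Dose = 0.04 units/kg/hr × 35.90909 kg = 1.436364 units/hr
Rate = 1.436364 units/hr ÷ 1.4 units/mL = 1.025974 mL/hr
Time remaining = 70.73922 mL ÷ 1.025974 mL/hr = 68.94835 hr

68.9 hours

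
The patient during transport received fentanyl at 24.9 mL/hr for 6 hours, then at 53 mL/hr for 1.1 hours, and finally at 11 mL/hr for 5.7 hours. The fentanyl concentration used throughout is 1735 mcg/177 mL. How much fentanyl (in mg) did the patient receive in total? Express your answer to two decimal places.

Concentration = 1735 mcg ÷ 177 mL = 9.80226 mcg/mL
Stage 1: 24.9 mL/hr × 6 hr = 149.4 mL → 149.4 mL × 9.80226 mcg/mL = 1464.458 mcg
Stage 2: 53 mL/hr × 1.1 hr = 58.3 mL → 58.3 mL × 9.80226 mcg/mL = 571.4718 mcg
Stage 3: 11 mL/hr × 5.7 hr = 62.7 mL → 62.7 mL × 9.80226 mcg/mL = 614.6017 mcg
Total = 1464.458 + 571.4718 + 614.6017 = 2650.531 mcg = 2.650531 mg

2.65 mg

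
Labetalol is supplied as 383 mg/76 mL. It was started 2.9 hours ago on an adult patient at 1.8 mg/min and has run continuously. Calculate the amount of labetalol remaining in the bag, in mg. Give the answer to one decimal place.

1.8 mg/min × 60 min/hr = 108 mg/hr
Concentration = 383 mg ÷ 76 mL = 5.039474 mg/mL
Rate = 108 mg/hr ÷ 5.039474 mg/mL = 21.43081 mL/hr
Volume infused = 21.43081 mL/hr × 2.9 hr = 62.14935 mL
Volume remaining = 76 − 62.14935 = 13.85065 mL
Drug remaining = 13.85065 mL × 5.039474 mg/mL = 69.8 mg

69.8 mg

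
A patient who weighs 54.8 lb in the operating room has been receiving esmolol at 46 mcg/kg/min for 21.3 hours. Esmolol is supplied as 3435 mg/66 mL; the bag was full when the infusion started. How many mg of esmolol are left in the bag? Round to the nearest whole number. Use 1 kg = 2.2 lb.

1971 mg

Weight = 54.8 lb ÷ 2.2 lb/kg = 24.90909 kg
Dose = 46 mcg/kg/min × 24.90909 kg = 1145.818 mcg/min
1145.818 mcg/min × 60 min/hr = 68749.09 mcg/hr
Concentration = 3435 mg ÷ 66 mL = 52.04545 mg/mL = 52045.45 mcg/mL
Rate = 68749.09 mcg/hr ÷ 52045.45 mcg/mL = 1.320943 mL/hr
Volume infused = 1.320943 mL/hr × 21.3 hr = 28.13609 mL
Volume remaining = 66 − 28.13609 = 37.86391 mL
Drug remaining = 37.86391 mL × 52045.45 mcg/mL = 1970644 mcg = 1970.644 mg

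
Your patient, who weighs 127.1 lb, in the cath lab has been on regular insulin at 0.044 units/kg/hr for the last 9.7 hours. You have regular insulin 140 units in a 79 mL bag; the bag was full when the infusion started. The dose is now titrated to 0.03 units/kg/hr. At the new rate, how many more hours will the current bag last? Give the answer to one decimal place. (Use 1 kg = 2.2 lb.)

66.5 hours

Initial rate:
Weight = 127.1 lb ÷ 2.2 lb/kg = 57.77273 kg
Dose = 0.044 units/kg/hr × 57.77273 kg = 2.542 units/hr
Concentration = 140 units ÷ 79 mL = 1.772152 units/mL
Rate = 2.542 units/hr ÷ 1.772152 units/mL = 1.434414 mL/hr
Volume infused so far = 1.434414 mL/hr × 9.7 hr = 13.91382 mL
Volume remaining = 79 − 13.91382 = 65.08618 mL
New rate:
Dose = 0.03 units/kg/hr × 57.77273 kg = 1.733182 units/hr
Rate = 1.733182 units/hr ÷ 1.772152 units/mL = 0.9780097 mL/hr
Time remaining = 65.08618 mL ÷ 0.9780097 mL/hr = 66.54962 hr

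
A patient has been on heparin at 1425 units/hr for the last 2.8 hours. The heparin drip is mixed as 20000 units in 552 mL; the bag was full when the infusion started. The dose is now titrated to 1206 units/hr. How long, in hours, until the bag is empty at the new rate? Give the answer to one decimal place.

Initial rate:
Concentration = 20000 units ÷ 552 mL = 36.23188 units/mL
Rate = 1425 units/hr ÷ 36.23188 units/mL = 39.33 mL/hr
Volume infused so far = 39.33 mL/hr × 2.8 hr = 110.124 mL
Volume remaining = 552 − 110.124 = 441.876 mL
New rate:
Rate = 1206 units/hr ÷ 36.23188 units/mL = 33.2856 mL/hr
Time remaining = 441.876 mL ÷ 33.2856 mL/hr = 13.27529 hr

13.3 hours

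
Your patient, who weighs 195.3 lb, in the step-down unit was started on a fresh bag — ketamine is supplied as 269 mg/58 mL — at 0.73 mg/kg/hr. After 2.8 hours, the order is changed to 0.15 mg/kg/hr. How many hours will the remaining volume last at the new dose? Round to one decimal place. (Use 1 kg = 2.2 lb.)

Initial rate:
Weight = 195.3 lb ÷ 2.2 lb/kg = 88.77273 kg
Dose = 0.73 mg/kg/hr × 88.77273 kg = 64.80409 mg/hr
Concentration = 269 mg ÷ 58 mL = 4.637931 mg/mL
Rate = 64.80409 mg/hr ÷ 4.637931 mg/mL = 13.97263 mL/hr
Volume infused so far = 13.97263 mL/hr × 2.8 hr = 39.12336 mL
Volume remaining = 58 − 39.12336 = 18.87664 mL
New rate:
Dose = 0.15 mg/kg/hr × 88.77273 kg = 13.31591 mg/hr
Rate = 13.31591 mg/hr ÷ 4.637931 mg/mL = 2.871088 mL/hr
Time remaining = 18.87664 mL ÷ 2.871088 mL/hr = 6.574733 hr

6.6 hours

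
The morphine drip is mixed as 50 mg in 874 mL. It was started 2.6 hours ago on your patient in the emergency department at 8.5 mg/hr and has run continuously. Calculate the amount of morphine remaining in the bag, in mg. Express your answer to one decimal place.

Concentration = 50 mg ÷ 874 mL = 0.05720824 mg/mL
Rate = 8.5 mg/hr ÷ 0.05720824 mg/mL = 148.58 mL/hr
Volume infused = 148.58 mL/hr × 2.6 hr = 386.308 mL
Volume remaining = 874 − 386.308 = 487.692 mL
Drug remaining = 487.692 mL × 0.05720824 mg/mL = 27.9 mg

27.9 mg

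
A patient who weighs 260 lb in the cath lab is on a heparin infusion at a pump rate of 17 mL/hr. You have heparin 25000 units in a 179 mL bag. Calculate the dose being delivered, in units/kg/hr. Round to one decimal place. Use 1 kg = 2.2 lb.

Weight = 260 lb ÷ 2.2 lb/kg = 118.1818 kg
Concentration = 25000 units ÷ 179 mL = 139.6648 units/mL
Drug rate = 17 mL/hr × 139.6648 units/mL = 2374.302 units/hr
2374.302 units/hr ÷ 118.1818 kg = 20.09024 units/kg/hr

20.1 units/kg/hr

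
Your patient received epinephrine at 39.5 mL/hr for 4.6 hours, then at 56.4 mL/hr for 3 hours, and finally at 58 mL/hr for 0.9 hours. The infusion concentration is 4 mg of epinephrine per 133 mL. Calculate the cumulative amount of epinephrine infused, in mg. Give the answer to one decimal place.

Concentration = 4 mg ÷ 133 mL = 0.03007519 mg/mL
Stage 1: 39.5 mL/hr × 4.6 hr = 181.7 mL → 181.7 mL × 0.03007519 mg/mL = 5.464662 mg
Stage 2: 56.4 mL/hr × 3 hr = 169.2 mL → 169.2 mL × 0.03007519 mg/mL = 5.088722 mg
Stage 3: 58 mL/hr × 0.9 hr = 52.2 mL → 52.2 mL × 0.03007519 mg/mL = 1.569925 mg
Total = 5.464662 + 5.088722 + 1.569925 = 12.12331 mg

12.1 mg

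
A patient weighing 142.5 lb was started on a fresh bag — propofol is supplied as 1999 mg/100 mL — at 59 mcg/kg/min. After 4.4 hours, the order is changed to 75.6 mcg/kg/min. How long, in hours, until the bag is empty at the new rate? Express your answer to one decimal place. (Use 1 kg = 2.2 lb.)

Initial rate:
Weight = 142.5 lb ÷ 2.2 lb/kg = 64.77273 kg
Dose = 59 mcg/kg/min × 64.77273 kg = 3821.591 mcg/min
3821.591 mcg/min × 60 min/hr = 229295.5 mcg/hr
Concentration = 1999 mg ÷ 100 mL = 19.99 mg/mL = 19990 mcg/mL
Rate = 229295.5 mcg/hr ÷ 19990 mcg/mL = 11.47051 mL/hr
Volume infused so far = 11.47051 mL/hr × 4.4 hr = 50.47024 mL
Volume remaining = 100 − 50.47024 = 49.52976 mL
New rate:
Dose = 75.6 mcg/kg/min × 64.77273 kg = 4896.818 mcg/min
4896.818 mcg/min × 60 min/hr = 293809.1 mcg/hr
Rate = 293809.1 mcg/hr ÷ 19990 mcg/mL = 14.6978 mL/hr
Time remaining = 49.52976 mL ÷ 14.6978 mL/hr = 3.369875 hr

3.4 hours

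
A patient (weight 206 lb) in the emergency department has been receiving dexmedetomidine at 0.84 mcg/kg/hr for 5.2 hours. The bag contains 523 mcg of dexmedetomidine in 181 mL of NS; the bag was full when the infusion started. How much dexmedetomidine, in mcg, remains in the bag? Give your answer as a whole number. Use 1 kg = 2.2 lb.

Weight = 206 lb ÷ 2.2 lb/kg = 93.63636 kg
Dose = 0.84 mcg/kg/hr × 93.63636 kg = 78.65455 mcg/hr
Concentration = 523 mcg ÷ 181 mL = 2.889503 mcg/mL
Rate = 78.65455 mcg/hr ÷ 2.889503 mcg/mL = 27.22079 mL/hr
Volume infused = 27.22079 mL/hr × 5.2 hr = 141.5481 mL
Volume remaining = 181 − 141.5481 = 39.4519 mL
Drug remaining = 39.4519 mL × 2.889503 mcg/mL = 113.9964 mcg

114 mcg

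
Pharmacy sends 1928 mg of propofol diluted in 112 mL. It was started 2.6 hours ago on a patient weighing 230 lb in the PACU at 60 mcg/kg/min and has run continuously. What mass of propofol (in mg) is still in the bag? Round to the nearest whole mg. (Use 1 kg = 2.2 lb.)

Weight = 230 lb ÷ 2.2 lb/kg = 104.5455 kg
Dose = 60 mcg/kg/min × 104.5455 kg = 6272.727 mcg/min
6272.727 mcg/min × 60 min/hr = 376363.6 mcg/hr
Concentration = 1928 mg ÷ 112 mL = 17.21429 mg/mL = 17214.29 mcg/mL
Rate = 376363.6 mcg/hr ÷ 17214.29 mcg/mL = 21.86345 mL/hr
Volume infused = 21.86345 mL/hr × 2.6 hr = 56.84496 mL
Volume remaining = 112 − 56.84496 = 55.15504 mL
Drug remaining = 55.15504 mL × 17214.29 mcg/mL = 949454.5 mcg = 949.4545 mg

949 mg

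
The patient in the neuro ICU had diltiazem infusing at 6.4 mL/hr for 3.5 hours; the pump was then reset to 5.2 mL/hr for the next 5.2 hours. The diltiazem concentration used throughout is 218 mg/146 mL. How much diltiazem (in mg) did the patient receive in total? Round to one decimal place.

73.8 mg

Concentration = 218 mg ÷ 146 mL = 1.493151 mg/mL
Stage 1: 6.4 mL/hr × 3.5 hr = 22.4 mL → 22.4 mL × 1.493151 mg/mL = 33.44658 mg
Stage 2: 5.2 mL/hr × 5.2 hr = 27.04 mL → 27.04 mL × 1.493151 mg/mL = 40.37479 mg
Total = 33.44658 + 40.37479 = 73.82137 mg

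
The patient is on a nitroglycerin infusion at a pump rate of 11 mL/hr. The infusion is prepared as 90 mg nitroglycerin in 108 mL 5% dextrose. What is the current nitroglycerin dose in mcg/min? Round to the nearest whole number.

Concentration = 90 mg ÷ 108 mL = 0.8333333 mg/mL = 833.3333 mcg/mL
Drug rate = 11 mL/hr × 833.3333 mcg/mL = 9166.667 mcg/hr
9166.667 mcg/hr ÷ 60 min/hr = 152.7778 mcg/min

153 mcg/min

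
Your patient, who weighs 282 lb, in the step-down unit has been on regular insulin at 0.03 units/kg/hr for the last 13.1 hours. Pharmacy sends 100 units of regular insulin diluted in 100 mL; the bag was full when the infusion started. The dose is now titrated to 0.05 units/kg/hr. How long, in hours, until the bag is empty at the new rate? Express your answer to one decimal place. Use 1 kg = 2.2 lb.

Initial rate:
Weight = 282 lb ÷ 2.2 lb/kg = 128.1818 kg
Dose = 0.03 units/kg/hr × 128.1818 kg = 3.845455 units/hr
Concentration = 100 units ÷ 100 mL = 1 units/mL
Rate = 3.845455 units/hr ÷ 1 units/mL = 3.845455 mL/hr
Volume infused so far = 3.845455 mL/hr × 13.1 hr = 50.37545 mL
Volume remaining = 100 − 50.37545 = 49.62455 mL
New rate:
Dose = 0.05 units/kg/hr × 128.1818 kg = 6.409091 units/hr
Rate = 6.409091 units/hr ÷ 1 units/mL = 6.409091 mL/hr
Time remaining = 49.62455 mL ÷ 6.409091 mL/hr = 7.742837 hr

7.7 hours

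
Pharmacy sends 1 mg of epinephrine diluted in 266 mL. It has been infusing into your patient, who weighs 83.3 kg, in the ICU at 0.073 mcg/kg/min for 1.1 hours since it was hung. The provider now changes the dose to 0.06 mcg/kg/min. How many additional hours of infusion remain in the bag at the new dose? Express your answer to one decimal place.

Initial rate:
Dose = 0.073 mcg/kg/min × 83.3 kg = 6.0809 mcg/min
6.0809 mcg/min × 60 min/hr = 364.854 mcg/hr
Concentration = 1 mg ÷ 266 mL = 0.003759398 mg/mL = 3.759398 mcg/mL
Rate = 364.854 mcg/hr ÷ 3.759398 mcg/mL = 97.05116 mL/hr
Volume infused so far = 97.05116 mL/hr × 1.1 hr = 106.7563 mL
Volume remaining = 266 − 106.7563 = 159.2437 mL
New rate:
Dose = 0.06 mcg/kg/min × 83.3 kg = 4.998 mcg/min
4.998 mcg/min × 60 min/hr = 299.88 mcg/hr
Rate = 299.88 mcg/hr ÷ 3.759398 mcg/mL = 79.76808 mL/hr
Time remaining = 159.2437 mL ÷ 79.76808 mL/hr = 1.996334 hr

2.0 hours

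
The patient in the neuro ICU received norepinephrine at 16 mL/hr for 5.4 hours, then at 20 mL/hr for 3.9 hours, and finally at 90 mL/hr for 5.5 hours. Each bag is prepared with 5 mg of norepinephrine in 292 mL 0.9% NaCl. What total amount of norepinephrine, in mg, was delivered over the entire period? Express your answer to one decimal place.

Concentration = 5 mg ÷ 292 mL = 0.01712329 mg/mL
Stage 1: 16 mL/hr × 5.4 hr = 86.4 mL → 86.4 mL × 0.01712329 mg/mL = 1.479452 mg
Stage 2: 20 mL/hr × 3.9 hr = 78 mL → 78 mL × 0.01712329 mg/mL = 1.335616 mg
Stage 3: 90 mL/hr × 5.5 hr = 495 mL → 495 mL × 0.01712329 mg/mL = 8.476027 mg
Total = 1.479452 + 1.335616 + 8.476027 = 11.2911 mg

11.3 mg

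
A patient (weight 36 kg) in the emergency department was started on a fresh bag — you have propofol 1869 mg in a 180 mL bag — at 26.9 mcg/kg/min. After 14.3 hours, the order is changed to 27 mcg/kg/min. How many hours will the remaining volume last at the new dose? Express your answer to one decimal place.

17.8 hours

Initial rate:
Dose = 26.9 mcg/kg/min × 36 kg = 968.4 mcg/min
968.4 mcg/min × 60 min/hr = 58104 mcg/hr
Concentration = 1869 mg ÷ 180 mL = 10.38333 mg/mL = 10383.33 mcg/mL
Rate = 58104 mcg/hr ÷ 10383.33 mcg/mL = 5.595891 mL/hr
Volume infused so far = 5.595891 mL/hr × 14.3 hr = 80.02124 mL
Volume remaining = 180 − 80.02124 = 99.97876 mL
New rate:
Dose = 27 mcg/kg/min × 36 kg = 972 mcg/min
972 mcg/min × 60 min/hr = 58320 mcg/hr
Rate = 58320 mcg/hr ÷ 10383.33 mcg/mL = 5.616693 mL/hr
Time remaining = 99.97876 mL ÷ 5.616693 mL/hr = 17.80029 hr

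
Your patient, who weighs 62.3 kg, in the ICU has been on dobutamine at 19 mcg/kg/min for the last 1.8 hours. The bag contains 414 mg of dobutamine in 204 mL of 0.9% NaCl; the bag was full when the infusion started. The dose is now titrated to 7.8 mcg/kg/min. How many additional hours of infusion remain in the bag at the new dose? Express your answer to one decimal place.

9.8 hours

Initial rate:
Dose = 19 mcg/kg/min × 62.3 kg = 1183.7 mcg/min
1183.7 mcg/min × 60 min/hr = 71022 mcg/hr
Concentration = 414 mg ÷ 204 mL = 2.029412 mg/mL = 2029.412 mcg/mL
Rate = 71022 mcg/hr ÷ 2029.412 mcg/mL = 34.99635 mL/hr
Volume infused so far = 34.99635 mL/hr × 1.8 hr = 62.99343 mL
Volume remaining = 204 − 62.99343 = 141.0066 mL
New rate:
Dose = 7.8 mcg/kg/min × 62.3 kg = 485.94 mcg/min
485.94 mcg/min × 60 min/hr = 29156.4 mcg/hr
Rate = 29156.4 mcg/hr ÷ 2029.412 mcg/mL = 14.36692 mL/hr
Time remaining = 141.0066 mL ÷ 14.36692 mL/hr = 9.814668 hr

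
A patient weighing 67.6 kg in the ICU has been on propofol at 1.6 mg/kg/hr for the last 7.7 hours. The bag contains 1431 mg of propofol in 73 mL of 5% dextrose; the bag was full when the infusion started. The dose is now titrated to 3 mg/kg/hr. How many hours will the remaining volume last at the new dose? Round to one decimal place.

2.9 hours

Initial rate:
Dose = 1.6 mg/kg/hr × 67.6 kg = 108.16 mg/hr
Concentration = 1431 mg ÷ 73 mL = 19.60274 mg/mL
Rate = 108.16 mg/hr ÷ 19.60274 mg/mL = 5.517596 mL/hr
Volume infused so far = 5.517596 mL/hr × 7.7 hr = 42.48549 mL
Volume remaining = 73 − 42.48549 = 30.51451 mL
New rate:
Dose = 3 mg/kg/hr × 67.6 kg = 202.8 mg/hr
Rate = 202.8 mg/hr ÷ 19.60274 mg/mL = 10.34549 mL/hr
Time remaining = 30.51451 mL ÷ 10.34549 mL/hr = 2.949546 hr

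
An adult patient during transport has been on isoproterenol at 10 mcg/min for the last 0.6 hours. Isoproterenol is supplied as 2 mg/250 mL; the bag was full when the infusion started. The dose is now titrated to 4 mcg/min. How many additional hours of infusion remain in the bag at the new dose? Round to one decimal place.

6.8 hours

Initial rate:
10 mcg/min × 60 min/hr = 600 mcg/hr
Concentration = 2 mg ÷ 250 mL = 0.008 mg/mL = 8 mcg/mL
Rate = 600 mcg/hr ÷ 8 mcg/mL = 75 mL/hr
Volume infused so far = 75 mL/hr × 0.6 hr = 45 mL
Volume remaining = 250 − 45 = 205 mL
New rate:
4 mcg/min × 60 min/hr = 240 mcg/hr
Rate = 240 mcg/hr ÷ 8 mcg/mL = 30 mL/hr
Time remaining = 205 mL ÷ 30 mL/hr = 6.833333 hr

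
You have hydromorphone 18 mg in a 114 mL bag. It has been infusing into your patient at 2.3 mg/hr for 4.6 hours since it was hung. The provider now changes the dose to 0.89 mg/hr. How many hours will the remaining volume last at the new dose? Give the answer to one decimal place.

8.3 hours

Initial rate:
Concentration = 18 mg ÷ 114 mL = 0.1578947 mg/mL
Rate = 2.3 mg/hr ÷ 0.1578947 mg/mL = 14.56667 mL/hr
Volume infused so far = 14.56667 mL/hr × 4.6 hr = 67.00667 mL
Volume remaining = 114 − 67.00667 = 46.99333 mL
New rate:
Rate = 0.89 mg/hr ÷ 0.1578947 mg/mL = 5.636667 mL/hr
Time remaining = 46.99333 mL ÷ 5.636667 mL/hr = 8.337079 hr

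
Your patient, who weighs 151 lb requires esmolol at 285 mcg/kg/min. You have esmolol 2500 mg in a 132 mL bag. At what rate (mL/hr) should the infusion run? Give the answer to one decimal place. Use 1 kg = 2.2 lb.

62.0 mL/hr

Weight = 151 lb ÷ 2.2 lb/kg = 68.63636 kg
Dose = 285 mcg/kg/min × 68.63636 kg = 19561.36 mcg/min
19561.36 mcg/min × 60 min/hr = 1173682 mcg/hr
Concentration = 2500 mg ÷ 132 mL = 18.93939 mg/mL = 18939.39 mcg/mL
Rate = 1173682 mcg/hr ÷ 18939.39 mcg/mL = 61.9704 mL/hr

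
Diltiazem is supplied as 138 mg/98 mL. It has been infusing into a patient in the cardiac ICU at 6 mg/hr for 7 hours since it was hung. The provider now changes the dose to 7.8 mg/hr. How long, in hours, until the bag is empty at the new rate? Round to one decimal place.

12.3 hours

Initial rate:
Concentration = 138 mg ÷ 98 mL = 1.408163 mg/mL
Rate = 6 mg/hr ÷ 1.408163 mg/mL = 4.26087 mL/hr
Volume infused so far = 4.26087 mL/hr × 7 hr = 29.82609 mL
Volume remaining = 98 − 29.82609 = 68.17391 mL
New rate:
Rate = 7.8 mg/hr ÷ 1.408163 mg/mL = 5.53913 mL/hr
Time remaining = 68.17391 mL ÷ 5.53913 mL/hr = 12.30769 hr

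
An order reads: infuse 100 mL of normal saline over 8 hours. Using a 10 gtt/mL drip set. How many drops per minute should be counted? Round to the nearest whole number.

100 mL ÷ (8 hr × 60 = 480 min) = 0.2083333 mL/min
0.2083333 mL/min × 10 gtt/mL = 2.083333 gtt/min

2 gtt/min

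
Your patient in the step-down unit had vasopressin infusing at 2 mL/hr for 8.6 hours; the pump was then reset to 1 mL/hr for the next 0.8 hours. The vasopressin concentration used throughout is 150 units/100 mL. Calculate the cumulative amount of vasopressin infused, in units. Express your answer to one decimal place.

27.0 units

Concentration = 150 units ÷ 100 mL = 1.5 units/mL
Stage 1: 2 mL/hr × 8.6 hr = 17.2 mL → 17.2 mL × 1.5 units/mL = 25.8 units
Stage 2: 1 mL/hr × 0.8 hr = 0.8 mL → 0.8 mL × 1.5 units/mL = 1.2 units
Total = 25.8 + 1.2 = 27 units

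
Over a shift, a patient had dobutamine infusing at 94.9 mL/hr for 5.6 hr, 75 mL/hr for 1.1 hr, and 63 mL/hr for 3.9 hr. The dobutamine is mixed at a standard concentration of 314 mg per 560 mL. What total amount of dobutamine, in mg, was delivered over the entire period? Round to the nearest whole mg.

482 mg

Concentration = 314 mg ÷ 560 mL = 0.5607143 mg/mL
Stage 1: 94.9 mL/hr × 5.6 hr = 531.44 mL → 531.44 mL × 0.5607143 mg/mL = 297.986 mg
Stage 2: 75 mL/hr × 1.1 hr = 82.5 mL → 82.5 mL × 0.5607143 mg/mL = 46.25893 mg
Stage 3: 63 mL/hr × 3.9 hr = 245.7 mL → 245.7 mL × 0.5607143 mg/mL = 137.7675 mg
Total = 297.986 + 46.25893 + 137.7675 = 482.0124 mg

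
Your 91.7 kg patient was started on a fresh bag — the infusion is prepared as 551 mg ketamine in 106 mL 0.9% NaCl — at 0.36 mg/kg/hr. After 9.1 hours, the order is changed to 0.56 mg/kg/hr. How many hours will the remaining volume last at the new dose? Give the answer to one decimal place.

4.9 hours

Initial rate:
Dose = 0.36 mg/kg/hr × 91.7 kg = 33.012 mg/hr
Concentration = 551 mg ÷ 106 mL = 5.198113 mg/mL
Rate = 33.012 mg/hr ÷ 5.198113 mg/mL = 6.350766 mL/hr
Volume infused so far = 6.350766 mL/hr × 9.1 hr = 57.79197 mL
Volume remaining = 106 − 57.79197 = 48.20803 mL
New rate:
Dose = 0.56 mg/kg/hr × 91.7 kg = 51.352 mg/hr
Rate = 51.352 mg/hr ÷ 5.198113 mg/mL = 9.878969 mL/hr
Time remaining = 48.20803 mL ÷ 9.878969 mL/hr = 4.879864 hr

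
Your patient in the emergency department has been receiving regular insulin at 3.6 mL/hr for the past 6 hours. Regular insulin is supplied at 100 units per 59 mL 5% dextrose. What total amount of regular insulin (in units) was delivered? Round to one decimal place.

36.6 units

Concentration = 100 units ÷ 59 mL = 1.694915 units/mL
Drug rate = 3.6 mL/hr × 1.694915 units/mL = 6.101695 units/hr
Total = 6.101695 units/hr × 6 hr = 36.61017 units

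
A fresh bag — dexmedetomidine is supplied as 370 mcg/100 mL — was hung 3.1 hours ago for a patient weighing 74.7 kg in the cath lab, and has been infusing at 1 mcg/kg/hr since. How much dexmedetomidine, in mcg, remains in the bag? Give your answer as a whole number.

Dose = 1 mcg/kg/hr × 74.7 kg = 74.7 mcg/hr
Concentration = 370 mcg ÷ 100 mL = 3.7 mcg/mL
Rate = 74.7 mcg/hr ÷ 3.7 mcg/mL = 20.18919 mL/hr
Volume infused = 20.18919 mL/hr × 3.1 hr = 62.58649 mL
Volume remaining = 100 − 62.58649 = 37.41351 mL
Drug remaining = 37.41351 mL × 3.7 mcg/mL = 138.43 mcg

138 mcg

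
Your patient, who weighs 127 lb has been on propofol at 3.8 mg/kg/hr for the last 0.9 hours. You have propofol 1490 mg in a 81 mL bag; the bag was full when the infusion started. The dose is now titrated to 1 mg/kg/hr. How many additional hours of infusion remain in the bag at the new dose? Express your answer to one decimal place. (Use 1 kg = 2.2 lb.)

Initial rate:
Weight = 127 lb ÷ 2.2 lb/kg = 57.72727 kg
Dose = 3.8 mg/kg/hr × 57.72727 kg = 219.3636 mg/hr
Concentration = 1490 mg ÷ 81 mL = 18.39506 mg/mL
Rate = 219.3636 mg/hr ÷ 18.39506 mg/mL = 11.92514 mL/hr
Volume infused so far = 11.92514 mL/hr × 0.9 hr = 10.73262 mL
Volume remaining = 81 − 10.73262 = 70.26738 mL
New rate:
Dose = 1 mg/kg/hr × 57.72727 kg = 57.72727 mg/hr
Rate = 57.72727 mg/hr ÷ 18.39506 mg/mL = 3.138194 mL/hr
Time remaining = 70.26738 mL ÷ 3.138194 mL/hr = 22.39102 hr

22.4 hours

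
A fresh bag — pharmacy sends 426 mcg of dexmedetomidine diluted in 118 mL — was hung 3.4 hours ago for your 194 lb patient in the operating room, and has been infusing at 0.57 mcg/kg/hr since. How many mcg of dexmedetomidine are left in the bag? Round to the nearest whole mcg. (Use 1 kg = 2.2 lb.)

Weight = 194 lb ÷ 2.2 lb/kg = 88.18182 kg
Dose = 0.57 mcg/kg/hr × 88.18182 kg = 50.26364 mcg/hr
Concentration = 426 mcg ÷ 118 mL = 3.610169 mcg/mL
Rate = 50.26364 mcg/hr ÷ 3.610169 mcg/mL = 13.92279 mL/hr
Volume infused = 13.92279 mL/hr × 3.4 hr = 47.33749 mL
Volume remaining = 118 − 47.33749 = 70.66251 mL
Drug remaining = 70.66251 mL × 3.610169 mcg/mL = 255.1036 mcg

255 mcg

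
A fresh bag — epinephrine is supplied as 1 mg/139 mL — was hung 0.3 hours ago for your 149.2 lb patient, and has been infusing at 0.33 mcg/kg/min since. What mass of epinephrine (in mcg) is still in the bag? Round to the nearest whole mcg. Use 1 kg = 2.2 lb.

597 mcg

Weight = 149.2 lb ÷ 2.2 lb/kg = 67.81818 kg
Dose = 0.33 mcg/kg/min × 67.81818 kg = 22.38 mcg/min
22.38 mcg/min × 60 min/hr = 1342.8 mcg/hr
Concentration = 1 mg ÷ 139 mL = 0.007194245 mg/mL = 7.194245 mcg/mL
Rate = 1342.8 mcg/hr ÷ 7.194245 mcg/mL = 186.6492 mL/hr
Volume infused = 186.6492 mL/hr × 0.3 hr = 55.99476 mL
Volume remaining = 139 − 55.99476 = 83.00524 mL
Drug remaining = 83.00524 mL × 7.194245 mcg/mL = 597.16 mcg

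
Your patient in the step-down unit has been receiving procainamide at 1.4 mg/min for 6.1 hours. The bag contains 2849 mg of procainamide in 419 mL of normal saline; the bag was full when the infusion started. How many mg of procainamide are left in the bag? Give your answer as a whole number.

1.4 mg/min × 60 min/hr = 84 mg/hr
Concentration = 2849 mg ÷ 419 mL = 6.799523 mg/mL
Rate = 84 mg/hr ÷ 6.799523 mg/mL = 12.35381 mL/hr
Volume infused = 12.35381 mL/hr × 6.1 hr = 75.35823 mL
Volume remaining = 419 − 75.35823 = 343.6418 mL
Drug remaining = 343.6418 mL × 6.799523 mg/mL = 2336.6 mg

2337 mg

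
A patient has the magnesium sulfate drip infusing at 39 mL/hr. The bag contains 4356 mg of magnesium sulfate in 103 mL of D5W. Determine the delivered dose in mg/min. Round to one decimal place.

27.5 mg/min

Concentration = 4356 mg ÷ 103 mL = 42.29126 mg/mL
Drug rate = 39 mL/hr × 42.29126 mg/mL = 1649.359 mg/hr
1649.359 mg/hr ÷ 60 min/hr = 27.48932 mg/min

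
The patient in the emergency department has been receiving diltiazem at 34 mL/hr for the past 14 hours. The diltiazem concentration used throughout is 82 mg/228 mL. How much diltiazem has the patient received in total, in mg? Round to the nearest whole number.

Concentration = 82 mg ÷ 228 mL = 0.3596491 mg/mL
Drug rate = 34 mL/hr × 0.3596491 mg/mL = 12.22807 mg/hr
Total = 12.22807 mg/hr × 14 hr = 171.193 mg

171 mg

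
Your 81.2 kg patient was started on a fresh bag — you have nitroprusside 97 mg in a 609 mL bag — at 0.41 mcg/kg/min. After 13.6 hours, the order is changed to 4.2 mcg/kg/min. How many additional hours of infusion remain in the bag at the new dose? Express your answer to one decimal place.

Initial rate:
Dose = 0.41 mcg/kg/min × 81.2 kg = 33.292 mcg/min
33.292 mcg/min × 60 min/hr = 1997.52 mcg/hr
Concentration = 97 mg ÷ 609 mL = 0.1592775 mg/mL = 159.2775 mcg/mL
Rate = 1997.52 mcg/hr ÷ 159.2775 mcg/mL = 12.54113 mL/hr
Volume infused so far = 12.54113 mL/hr × 13.6 hr = 170.5594 mL
Volume remaining = 609 − 170.5594 = 438.4406 mL
New rate:
Dose = 4.2 mcg/kg/min × 81.2 kg = 341.04 mcg/min
341.04 mcg/min × 60 min/hr = 20462.4 mcg/hr
Rate = 20462.4 mcg/hr ÷ 159.2775 mcg/mL = 128.4701 mL/hr
Time remaining = 438.4406 mL ÷ 128.4701 mL/hr = 3.412783 hr

3.4 hours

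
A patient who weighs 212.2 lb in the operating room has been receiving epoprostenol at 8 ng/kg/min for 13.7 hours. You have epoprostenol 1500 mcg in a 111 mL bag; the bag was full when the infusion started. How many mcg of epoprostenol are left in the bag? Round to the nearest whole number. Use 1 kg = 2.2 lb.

Weight = 212.2 lb ÷ 2.2 lb/kg = 96.45455 kg
Dose = 8 ng/kg/min × 96.45455 kg = 771.6364 ng/min
771.6364 ng/min × 60 min/hr = 46298.18 ng/hr
Concentration = 1500 mcg ÷ 111 mL = 13.51351 mcg/mL = 13513.51 ng/mL
Rate = 46298.18 ng/hr ÷ 13513.51 ng/mL = 3.426065 mL/hr
Volume infused = 3.426065 mL/hr × 13.7 hr = 46.9371 mL
Volume remaining = 111 − 46.9371 = 64.0629 mL
Drug remaining = 64.0629 mL × 13513.51 ng/mL = 865714.9 ng = 865.7149 mcg

866 mcg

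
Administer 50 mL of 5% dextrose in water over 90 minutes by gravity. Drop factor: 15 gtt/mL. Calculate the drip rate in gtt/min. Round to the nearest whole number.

8 gtt/min

50 mL ÷ (90 min) = 0.5555556 mL/min
0.5555556 mL/min × 15 gtt/mL = 8.333333 gtt/min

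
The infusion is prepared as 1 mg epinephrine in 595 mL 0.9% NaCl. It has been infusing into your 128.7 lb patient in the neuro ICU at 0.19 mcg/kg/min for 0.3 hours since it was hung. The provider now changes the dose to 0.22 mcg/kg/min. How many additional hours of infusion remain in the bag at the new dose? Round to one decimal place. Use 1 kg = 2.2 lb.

1.0 hours

Initial rate:
Weight = 128.7 lb ÷ 2.2 lb/kg = 58.5 kg
Dose = 0.19 mcg/kg/min × 58.5 kg = 11.115 mcg/min
11.115 mcg/min × 60 min/hr = 666.9 mcg/hr
Concentration = 1 mg ÷ 595 mL = 0.001680672 mg/mL = 1.680672 mcg/mL
Rate = 666.9 mcg/hr ÷ 1.680672 mcg/mL = 396.8055 mL/hr
Volume infused so far = 396.8055 mL/hr × 0.3 hr = 119.0416 mL
Volume remaining = 595 − 119.0416 = 475.9583 mL
New rate:
Dose = 0.22 mcg/kg/min × 58.5 kg = 12.87 mcg/min
12.87 mcg/min × 60 min/hr = 772.2 mcg/hr
Rate = 772.2 mcg/hr ÷ 1.680672 mcg/mL = 459.459 mL/hr
Time remaining = 475.9583 mL ÷ 459.459 mL/hr = 1.03591 hr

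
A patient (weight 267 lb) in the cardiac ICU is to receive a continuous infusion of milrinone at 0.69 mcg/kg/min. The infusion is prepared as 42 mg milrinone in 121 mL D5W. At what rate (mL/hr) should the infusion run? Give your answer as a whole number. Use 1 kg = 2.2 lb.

Weight = 267 lb ÷ 2.2 lb/kg = 121.3636 kg
Dose = 0.69 mcg/kg/min × 121.3636 kg = 83.74091 mcg/min
83.74091 mcg/min × 60 min/hr = 5024.455 mcg/hr
Concentration = 42 mg ÷ 121 mL = 0.3471074 mg/mL = 347.1074 mcg/mL
Rate = 5024.455 mcg/hr ÷ 347.1074 mcg/mL = 14.47521 mL/hr

14 mL/hr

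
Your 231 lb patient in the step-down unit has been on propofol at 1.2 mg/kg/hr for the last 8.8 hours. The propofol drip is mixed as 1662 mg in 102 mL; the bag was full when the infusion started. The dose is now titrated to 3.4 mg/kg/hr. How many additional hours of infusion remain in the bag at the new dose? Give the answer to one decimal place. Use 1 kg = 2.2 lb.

Initial rate:
Weight = 231 lb ÷ 2.2 lb/kg = 105 kg
Dose = 1.2 mg/kg/hr × 105 kg = 126 mg/hr
Concentration = 1662 mg ÷ 102 mL = 16.29412 mg/mL
Rate = 126 mg/hr ÷ 16.29412 mg/mL = 7.732852 mL/hr
Volume infused so far = 7.732852 mL/hr × 8.8 hr = 68.0491 mL
Volume remaining = 102 − 68.0491 = 33.9509 mL
New rate:
Dose = 3.4 mg/kg/hr × 105 kg = 357 mg/hr
Rate = 357 mg/hr ÷ 16.29412 mg/mL = 21.90975 mL/hr
Time remaining = 33.9509 mL ÷ 21.90975 mL/hr = 1.54958 hr

1.5 hours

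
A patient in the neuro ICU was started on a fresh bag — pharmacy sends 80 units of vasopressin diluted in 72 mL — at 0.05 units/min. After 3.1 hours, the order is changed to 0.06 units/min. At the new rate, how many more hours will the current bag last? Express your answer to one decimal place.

Initial rate:
0.05 units/min × 60 min/hr = 3 units/hr
Concentration = 80 units ÷ 72 mL = 1.111111 units/mL
Rate = 3 units/hr ÷ 1.111111 units/mL = 2.7 mL/hr
Volume infused so far = 2.7 mL/hr × 3.1 hr = 8.37 mL
Volume remaining = 72 − 8.37 = 63.63 mL
New rate:
0.06 units/min × 60 min/hr = 3.6 units/hr
Rate = 3.6 units/hr ÷ 1.111111 units/mL = 3.24 mL/hr
Time remaining = 63.63 mL ÷ 3.24 mL/hr = 19.63889 hr

19.6 hours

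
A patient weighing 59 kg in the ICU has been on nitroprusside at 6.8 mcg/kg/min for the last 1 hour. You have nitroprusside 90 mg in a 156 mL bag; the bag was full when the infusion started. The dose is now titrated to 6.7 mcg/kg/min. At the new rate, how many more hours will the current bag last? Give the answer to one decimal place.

Initial rate:
Dose = 6.8 mcg/kg/min × 59 kg = 401.2 mcg/min
401.2 mcg/min × 60 min/hr = 24072 mcg/hr
Concentration = 90 mg ÷ 156 mL = 0.5769231 mg/mL = 576.9231 mcg/mL
Rate = 24072 mcg/hr ÷ 576.9231 mcg/mL = 41.7248 mL/hr
Volume infused so far = 41.7248 mL/hr × 1 hr = 41.7248 mL
Volume remaining = 156 − 41.7248 = 114.2752 mL
New rate:
Dose = 6.7 mcg/kg/min × 59 kg = 395.3 mcg/min
395.3 mcg/min × 60 min/hr = 23718 mcg/hr
Rate = 23718 mcg/hr ÷ 576.9231 mcg/mL = 41.1112 mL/hr
Time remaining = 114.2752 mL ÷ 41.1112 mL/hr = 2.779661 hr

2.8 hours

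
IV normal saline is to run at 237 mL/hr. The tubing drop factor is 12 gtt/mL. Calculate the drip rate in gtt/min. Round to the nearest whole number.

237 mL/hr ÷ 60 min/hr = 3.95 mL/min
3.95 mL/min × 12 gtt/mL = 47.4 gtt/min

47 gtt/min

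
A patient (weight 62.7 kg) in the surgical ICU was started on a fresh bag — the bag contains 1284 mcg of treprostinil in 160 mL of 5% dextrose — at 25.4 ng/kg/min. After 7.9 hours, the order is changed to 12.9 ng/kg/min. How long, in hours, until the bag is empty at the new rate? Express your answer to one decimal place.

Initial rate:
Dose = 25.4 ng/kg/min × 62.7 kg = 1592.58 ng/min
1592.58 ng/min × 60 min/hr = 95554.8 ng/hr
Concentration = 1284 mcg ÷ 160 mL = 8.025 mcg/mL = 8025 ng/mL
Rate = 95554.8 ng/hr ÷ 8025 ng/mL = 11.90714 mL/hr
Volume infused so far = 11.90714 mL/hr × 7.9 hr = 94.06641 mL
Volume remaining = 160 − 94.06641 = 65.93359 mL
New rate:
Dose = 12.9 ng/kg/min × 62.7 kg = 808.83 ng/min
808.83 ng/min × 60 min/hr = 48529.8 ng/hr
Rate = 48529.8 ng/hr ÷ 8025 ng/mL = 6.047327 mL/hr
Time remaining = 65.93359 mL ÷ 6.047327 mL/hr = 10.90293 hr

10.9 hours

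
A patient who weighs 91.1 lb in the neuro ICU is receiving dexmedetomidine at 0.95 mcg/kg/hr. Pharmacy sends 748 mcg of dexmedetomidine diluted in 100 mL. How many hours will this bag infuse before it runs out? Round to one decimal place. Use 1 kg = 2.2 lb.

Weight = 91.1 lb ÷ 2.2 lb/kg = 41.40909 kg
Dose = 0.95 mcg/kg/hr × 41.40909 kg = 39.33864 mcg/hr
Concentration = 748 mcg ÷ 100 mL = 7.48 mcg/mL
Rate = 39.33864 mcg/hr ÷ 7.48 mcg/mL = 5.259176 mL/hr
Duration = 100 mL ÷ 5.259176 mL/hr = 19.01439 hr

19.0 hours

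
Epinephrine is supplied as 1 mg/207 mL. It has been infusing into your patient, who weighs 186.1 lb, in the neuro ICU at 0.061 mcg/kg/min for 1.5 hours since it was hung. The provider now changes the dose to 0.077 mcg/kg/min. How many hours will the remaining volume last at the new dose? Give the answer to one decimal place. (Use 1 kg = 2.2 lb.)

1.4 hours

Initial rate:
Weight = 186.1 lb ÷ 2.2 lb/kg = 84.59091 kg
Dose = 0.061 mcg/kg/min × 84.59091 kg = 5.160045 mcg/min
5.160045 mcg/min × 60 min/hr = 309.6027 mcg/hr
Concentration = 1 mg ÷ 207 mL = 0.004830918 mg/mL = 4.830918 mcg/mL
Rate = 309.6027 mcg/hr ÷ 4.830918 mcg/mL = 64.08776 mL/hr
Volume infused so far = 64.08776 mL/hr × 1.5 hr = 96.13165 mL
Volume remaining = 207 − 96.13165 = 110.8684 mL
New rate:
Dose = 0.077 mcg/kg/min × 84.59091 kg = 6.5135 mcg/min
6.5135 mcg/min × 60 min/hr = 390.81 mcg/hr
Rate = 390.81 mcg/hr ÷ 4.830918 mcg/mL = 80.89767 mL/hr
Time remaining = 110.8684 mL ÷ 80.89767 mL/hr = 1.370476 hr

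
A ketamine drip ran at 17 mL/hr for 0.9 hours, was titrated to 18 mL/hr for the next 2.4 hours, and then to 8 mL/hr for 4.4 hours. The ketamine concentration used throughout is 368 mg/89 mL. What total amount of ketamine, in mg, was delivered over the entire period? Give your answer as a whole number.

Concentration = 368 mg ÷ 89 mL = 4.134831 mg/mL
Stage 1: 17 mL/hr × 0.9 hr = 15.3 mL → 15.3 mL × 4.134831 mg/mL = 63.26292 mg
Stage 2: 18 mL/hr × 2.4 hr = 43.2 mL → 43.2 mL × 4.134831 mg/mL = 178.6247 mg
Stage 3: 8 mL/hr × 4.4 hr = 35.2 mL → 35.2 mL × 4.134831 mg/mL = 145.5461 mg
Total = 63.26292 + 178.6247 + 145.5461 = 387.4337 mg

387 mg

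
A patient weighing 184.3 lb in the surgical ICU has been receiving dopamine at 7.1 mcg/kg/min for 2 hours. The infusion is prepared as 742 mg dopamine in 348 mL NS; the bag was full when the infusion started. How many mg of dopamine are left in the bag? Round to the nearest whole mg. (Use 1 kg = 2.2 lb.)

Weight = 184.3 lb ÷ 2.2 lb/kg = 83.77273 kg
Dose = 7.1 mcg/kg/min × 83.77273 kg = 594.7864 mcg/min
594.7864 mcg/min × 60 min/hr = 35687.18 mcg/hr
Concentration = 742 mg ÷ 348 mL = 2.132184 mg/mL = 2132.184 mcg/mL
Rate = 35687.18 mcg/hr ÷ 2132.184 mcg/mL = 16.73738 mL/hr
Volume infused = 16.73738 mL/hr × 2 hr = 33.47477 mL
Volume remaining = 348 − 33.47477 = 314.5252 mL
Drug remaining = 314.5252 mL × 2132.184 mcg/mL = 670625.6 mcg = 670.6256 mg

671 mg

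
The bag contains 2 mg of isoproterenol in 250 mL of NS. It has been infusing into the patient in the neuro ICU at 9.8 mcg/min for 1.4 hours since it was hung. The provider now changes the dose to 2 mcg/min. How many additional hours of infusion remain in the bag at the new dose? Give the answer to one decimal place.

Initial rate:
9.8 mcg/min × 60 min/hr = 588 mcg/hr
Concentration = 2 mg ÷ 250 mL = 0.008 mg/mL = 8 mcg/mL
Rate = 588 mcg/hr ÷ 8 mcg/mL = 73.5 mL/hr
Volume infused so far = 73.5 mL/hr × 1.4 hr = 102.9 mL
Volume remaining = 250 − 102.9 = 147.1 mL
New rate:
2 mcg/min × 60 min/hr = 120 mcg/hr
Rate = 120 mcg/hr ÷ 8 mcg/mL = 15 mL/hr
Time remaining = 147.1 mL ÷ 15 mL/hr = 9.806667 hr

9.8 hours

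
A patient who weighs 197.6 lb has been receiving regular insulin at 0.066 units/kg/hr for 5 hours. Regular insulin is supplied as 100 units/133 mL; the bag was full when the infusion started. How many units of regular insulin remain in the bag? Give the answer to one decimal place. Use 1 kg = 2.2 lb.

Weight = 197.6 lb ÷ 2.2 lb/kg = 89.81818 kg
Dose = 0.066 units/kg/hr × 89.81818 kg = 5.928 units/hr
Concentration = 100 units ÷ 133 mL = 0.7518797 units/mL
Rate = 5.928 units/hr ÷ 0.7518797 units/mL = 7.88424 mL/hr
Volume infused = 7.88424 mL/hr × 5 hr = 39.4212 mL
Volume remaining = 133 − 39.4212 = 93.5788 mL
Drug remaining = 93.5788 mL × 0.7518797 units/mL = 70.36 units

70.4 units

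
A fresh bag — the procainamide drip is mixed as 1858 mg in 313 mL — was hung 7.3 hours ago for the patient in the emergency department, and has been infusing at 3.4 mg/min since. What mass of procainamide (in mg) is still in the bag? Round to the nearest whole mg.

369 mg

3.4 mg/min × 60 min/hr = 204 mg/hr
Concentration = 1858 mg ÷ 313 mL = 5.936102 mg/mL
Rate = 204 mg/hr ÷ 5.936102 mg/mL = 34.36598 mL/hr
Volume infused = 34.36598 mL/hr × 7.3 hr = 250.8717 mL
Volume remaining = 313 − 250.8717 = 62.12831 mL
Drug remaining = 62.12831 mL × 5.936102 mg/mL = 368.8 mg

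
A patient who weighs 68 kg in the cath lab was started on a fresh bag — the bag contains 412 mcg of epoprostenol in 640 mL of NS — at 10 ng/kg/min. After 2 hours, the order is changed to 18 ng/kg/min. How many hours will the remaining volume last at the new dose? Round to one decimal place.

4.5 hours

Initial rate:
Dose = 10 ng/kg/min × 68 kg = 680 ng/min
680 ng/min × 60 min/hr = 40800 ng/hr
Concentration = 412 mcg ÷ 640 mL = 0.64375 mcg/mL = 643.75 ng/mL
Rate = 40800 ng/hr ÷ 643.75 ng/mL = 63.37864 mL/hr
Volume infused so far = 63.37864 mL/hr × 2 hr = 126.7573 mL
Volume remaining = 640 − 126.7573 = 513.2427 mL
New rate:
Dose = 18 ng/kg/min × 68 kg = 1224 ng/min
1224 ng/min × 60 min/hr = 73440 ng/hr
Rate = 73440 ng/hr ÷ 643.75 ng/mL = 114.0816 mL/hr
Time remaining = 513.2427 mL ÷ 114.0816 mL/hr = 4.498911 hr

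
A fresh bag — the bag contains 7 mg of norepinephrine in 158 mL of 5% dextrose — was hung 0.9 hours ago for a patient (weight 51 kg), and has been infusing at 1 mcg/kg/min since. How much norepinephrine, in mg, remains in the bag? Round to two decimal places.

4.25 mg

Dose = 1 mcg/kg/min × 51 kg = 51 mcg/min
51 mcg/min × 60 min/hr = 3060 mcg/hr
Concentration = 7 mg ÷ 158 mL = 0.0443038 mg/mL = 44.3038 mcg/mL
Rate = 3060 mcg/hr ÷ 44.3038 mcg/mL = 69.06857 mL/hr
Volume infused = 69.06857 mL/hr × 0.9 hr = 62.16171 mL
Volume remaining = 158 − 62.16171 = 95.83829 mL
Drug remaining = 95.83829 mL × 44.3038 mcg/mL = 4246 mcg = 4.246 mg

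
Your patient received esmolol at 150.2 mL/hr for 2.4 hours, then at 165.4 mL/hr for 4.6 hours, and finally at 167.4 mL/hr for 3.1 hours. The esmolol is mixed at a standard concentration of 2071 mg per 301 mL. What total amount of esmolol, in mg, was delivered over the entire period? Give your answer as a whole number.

11286 mg

Concentration = 2071 mg ÷ 301 mL = 6.880399 mg/mL
Stage 1: 150.2 mL/hr × 2.4 hr = 360.48 mL → 360.48 mL × 6.880399 mg/mL = 2480.246 mg
Stage 2: 165.4 mL/hr × 4.6 hr = 760.84 mL → 760.84 mL × 6.880399 mg/mL = 5234.883 mg
Stage 3: 167.4 mL/hr × 3.1 hr = 518.94 mL → 518.94 mL × 6.880399 mg/mL = 3570.514 mg
Total = 2480.246 + 5234.883 + 3570.514 = 11285.64 mg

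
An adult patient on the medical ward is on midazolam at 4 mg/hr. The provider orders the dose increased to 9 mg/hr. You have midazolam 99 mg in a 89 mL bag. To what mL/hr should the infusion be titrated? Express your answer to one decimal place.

Concentration = 99 mg ÷ 89 mL = 1.11236 mg/mL
Rate = 9 mg/hr ÷ 1.11236 mg/mL = 8.090909 mL/hr

8.1 mL/hr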